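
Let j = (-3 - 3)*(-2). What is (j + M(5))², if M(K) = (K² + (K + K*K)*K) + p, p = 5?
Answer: 36864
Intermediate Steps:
M(K) = 5 + K² + K*(K + K²) (M(K) = (K² + (K + K*K)*K) + 5 = (K² + (K + K²)*K) + 5 = (K² + K*(K + K²)) + 5 = 5 + K² + K*(K + K²))
j = 12 (j = -6*(-2) = 12)
(j + M(5))² = (12 + (5 + 5³ + 2*5²))² = (12 + (5 + 125 + 2*25))² = (12 + (5 + 125 + 50))² = (12 + 180)² = 192² = 36864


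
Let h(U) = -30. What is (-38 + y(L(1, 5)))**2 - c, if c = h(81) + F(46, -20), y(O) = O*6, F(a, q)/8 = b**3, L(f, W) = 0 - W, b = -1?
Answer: 4662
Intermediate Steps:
L(f, W) = -W
F(a, q) = -8 (F(a, q) = 8*(-1)**3 = 8*(-1) = -8)
y(O) = 6*O
c = -38 (c = -30 - 8 = -38)
(-38 + y(L(1, 5)))**2 - c = (-38 + 6*(-1*5))**2 - 1*(-38) = (-38 + 6*(-5))**2 + 38 = (-38 - 30)**2 + 38 = (-68)**2 + 38 = 4624 + 38 = 4662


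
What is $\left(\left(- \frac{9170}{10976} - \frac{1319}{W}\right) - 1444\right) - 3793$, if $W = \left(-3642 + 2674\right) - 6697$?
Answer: $- \frac{4496429257}{858480} \approx -5237.7$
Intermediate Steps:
$W = -7665$ ($W = -968 - 6697 = -7665$)
$\left(\left(- \frac{9170}{10976} - \frac{1319}{W}\right) - 1444\right) - 3793 = \left(\left(- \frac{9170}{10976} - \frac{1319}{-7665}\right) - 1444\right) - 3793 = \left(\left(\left(-9170\right) \frac{1}{10976} - - \frac{1319}{7665}\right) - 1444\right) - 3793 = \left(\left(- \frac{655}{784} + \frac{1319}{7665}\right) - 1444\right) - 3793 = \left(- \frac{569497}{858480} - 1444\right) - 3793 = - \frac{1240214617}{858480} - 3793 = - \frac{4496429257}{858480}$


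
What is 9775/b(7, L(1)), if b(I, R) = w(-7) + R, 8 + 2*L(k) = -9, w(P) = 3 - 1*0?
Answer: -19550/11 ≈ -1777.3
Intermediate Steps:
w(P) = 3 (w(P) = 3 + 0 = 3)
L(k) = -17/2 (L(k) = -4 + (½)*(-9) = -4 - 9/2 = -17/2)
b(I, R) = 3 + R
9775/b(7, L(1)) = 9775/(3 - 17/2) = 9775/(-11/2) = 9775*(-2/11) = -19550/11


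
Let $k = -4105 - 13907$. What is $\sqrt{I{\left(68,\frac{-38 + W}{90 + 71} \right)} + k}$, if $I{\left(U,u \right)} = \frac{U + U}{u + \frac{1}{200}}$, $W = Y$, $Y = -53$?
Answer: $\frac{2 i \sqrt{30307146087}}{2577} \approx 135.11 i$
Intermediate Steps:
$k = -18012$
$W = -53$
$I{\left(U,u \right)} = \frac{2 U}{\frac{1}{200} + u}$ ($I{\left(U,u \right)} = \frac{2 U}{u + \frac{1}{200}} = \frac{2 U}{\frac{1}{200} + u}$)
$\sqrt{I{\left(68,\frac{-38 + W}{90 + 71} \right)} + k} = \sqrt{400 \cdot 68 \frac{1}{1 + 200 \frac{-38 - 53}{90 + 71}} - 18012} = \sqrt{400 \cdot 68 \frac{1}{1 + 200 \left(- \frac{91}{161}\right)} - 18012} = \sqrt{400 \cdot 68 \frac{1}{1 + 200 \left(\left(-91\right) \frac{1}{161}\right)} - 18012} = \sqrt{400 \cdot 68 \frac{1}{1 + 200 \left(- \frac{13}{23}\right)} - 18012} = \sqrt{400 \cdot 68 \frac{1}{1 - \frac{2600}{23}} - 18012} = \sqrt{400 \cdot 68 \frac{1}{- \frac{2577}{23}} - 18012} = \sqrt{400 \cdot 68 \left(- \frac{23}{2577}\right) - 18012} = \sqrt{- \frac{625600}{2577} - 18012} = \sqrt{- \frac{47042524}{2577}} = \frac{2 i \sqrt{30307146087}}{2577}$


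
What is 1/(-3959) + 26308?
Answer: 104153371/3959 ≈ 26308.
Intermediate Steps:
1/(-3959) + 26308 = -1/3959 + 26308 = 104153371/3959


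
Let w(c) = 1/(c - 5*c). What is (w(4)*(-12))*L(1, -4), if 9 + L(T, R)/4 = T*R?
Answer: -39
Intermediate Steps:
L(T, R) = -36 + 4*R*T (L(T, R) = -36 + 4*(T*R) = -36 + 4*(R*T) = -36 + 4*R*T)
w(c) = -1/(4*c) (w(c) = 1/(-4*c) = -1/(4*c))
(w(4)*(-12))*L(1, -4) = (-¼/4*(-12))*(-36 + 4*(-4)*1) = (-¼*¼*(-12))*(-36 - 16) = -1/16*(-12)*(-52) = (¾)*(-52) = -39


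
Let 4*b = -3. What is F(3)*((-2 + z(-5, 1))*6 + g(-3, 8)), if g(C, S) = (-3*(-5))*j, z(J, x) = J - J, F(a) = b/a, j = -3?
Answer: 57/4 ≈ 14.250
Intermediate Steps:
b = -¾ (b = (¼)*(-3) = -¾ ≈ -0.75000)
F(a) = -3/(4*a)
z(J, x) = 0
g(C, S) = -45 (g(C, S) = -3*(-5)*(-3) = 15*(-3) = -45)
F(3)*((-2 + z(-5, 1))*6 + g(-3, 8)) = (-¾/3)*((-2 + 0)*6 - 45) = (-¾*⅓)*(-2*6 - 45) = -(-12 - 45)/4 = -¼*(-57) = 57/4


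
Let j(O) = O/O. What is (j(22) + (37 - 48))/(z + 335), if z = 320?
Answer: -2/131 ≈ -0.015267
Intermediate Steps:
j(O) = 1
(j(22) + (37 - 48))/(z + 335) = (1 + (37 - 48))/(320 + 335) = (1 - 11)/655 = -10*1/655 = -2/131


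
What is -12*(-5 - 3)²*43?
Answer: -33024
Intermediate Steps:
-12*(-5 - 3)²*43 = -12*(-8)²*43 = -12*64*43 = -768*43 = -33024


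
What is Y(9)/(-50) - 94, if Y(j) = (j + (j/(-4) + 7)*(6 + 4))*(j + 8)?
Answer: -11321/100 ≈ -113.21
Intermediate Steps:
Y(j) = (8 + j)*(70 - 3*j/2) (Y(j) = (j + (j*(-1/4) + 7)*10)*(8 + j) = (j + (-j/4 + 7)*10)*(8 + j) = (j + (7 - j/4)*10)*(8 + j) = (j + (70 - 5*j/2))*(8 + j) = (70 - 3*j/2)*(8 + j) = (8 + j)*(70 - 3*j/2))
Y(9)/(-50) - 94 = (560 + 58*9 - 3/2*9**2)/(-50) - 94 = -(560 + 522 - 3/2*81)/50 - 94 = -(560 + 522 - 243/2)/50 - 94 = -1/50*1921/2 - 94 = -1921/100 - 94 = -11321/100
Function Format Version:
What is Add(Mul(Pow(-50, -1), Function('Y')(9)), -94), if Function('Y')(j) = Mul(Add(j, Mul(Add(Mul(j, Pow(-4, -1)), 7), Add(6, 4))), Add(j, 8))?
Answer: Rational(-11321, 100) ≈ -113.21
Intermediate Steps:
Function('Y')(j) = Mul(Add(8, j), Add(70, Mul(Rational(-3, 2), j))) (Function('Y')(j) = Mul(Add(j, Mul(Add(Mul(j, Rational(-1, 4)), 7), 10)), Add(8, j)) = Mul(Add(j, Mul(Add(Mul(Rational(-1, 4), j), 7), 10)), Add(8, j)) = Mul(Add(j, Mul(Add(7, Mul(Rational(-1, 4), j)), 10)), Add(8, j)) = Mul(Add(j, Add(70, Mul(Rational(-5, 2), j))), Add(8, j)) = Mul(Add(70, Mul(Rational(-3, 2), j)), Add(8, j)) = Mul(Add(8, j), Add(70, Mul(Rational(-3, 2), j))))
Add(Mul(Pow(-50, -1), Function('Y')(9)), -94) = Add(Mul(Pow(-50, -1), Add(560, Mul(58, 9), Mul(Rational(-3, 2), Pow(9, 2)))), -94) = Add(Mul(Rational(-1, 50), Add(560, 522, Mul(Rational(-3, 2), 81))), -94) = Add(Mul(Rational(-1, 50), Add(560, 522, Rational(-243, 2))), -94) = Add(Mul(Rational(-1, 50), Rational(1921, 2)), -94) = Add(Rational(-1921, 100), -94) = Rational(-11321, 100)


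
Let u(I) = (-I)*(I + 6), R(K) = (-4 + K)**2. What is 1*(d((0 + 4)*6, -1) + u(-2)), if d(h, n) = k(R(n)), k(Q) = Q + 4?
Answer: 37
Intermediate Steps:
k(Q) = 4 + Q
u(I) = -I*(6 + I) (u(I) = (-I)*(6 + I) = -I*(6 + I))
d(h, n) = 4 + (-4 + n)**2
1*(d((0 + 4)*6, -1) + u(-2)) = 1*((4 + (-4 - 1)**2) - 1*(-2)*(6 - 2)) = 1*((4 + (-5)**2) - 1*(-2)*4) = 1*((4 + 25) + 8) = 1*(29 + 8) = 1*37 = 37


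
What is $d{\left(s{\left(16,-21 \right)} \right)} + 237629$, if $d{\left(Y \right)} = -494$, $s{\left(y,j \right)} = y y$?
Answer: $237135$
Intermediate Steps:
$s{\left(y,j \right)} = y^{2}$
$d{\left(s{\left(16,-21 \right)} \right)} + 237629 = -494 + 237629 = 237135$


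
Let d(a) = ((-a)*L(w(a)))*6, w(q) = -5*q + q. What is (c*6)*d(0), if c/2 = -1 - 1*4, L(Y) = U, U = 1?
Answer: 0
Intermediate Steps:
w(q) = -4*q
L(Y) = 1
d(a) = -6*a (d(a) = (-a*1)*6 = -a*6 = -6*a)
c = -10 (c = 2*(-1 - 1*4) = 2*(-1 - 4) = 2*(-5) = -10)
(c*6)*d(0) = (-10*6)*(-6*0) = -60*0 = 0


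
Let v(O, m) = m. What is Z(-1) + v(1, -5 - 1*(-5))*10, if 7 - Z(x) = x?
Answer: 8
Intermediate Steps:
Z(x) = 7 - x
Z(-1) + v(1, -5 - 1*(-5))*10 = (7 - 1*(-1)) + (-5 - 1*(-5))*10 = (7 + 1) + (-5 + 5)*10 = 8 + 0*10 = 8 + 0 = 8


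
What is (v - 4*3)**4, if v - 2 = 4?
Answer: 1296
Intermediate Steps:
v = 6 (v = 2 + 4 = 6)
(v - 4*3)**4 = (6 - 4*3)**4 = (6 - 12)**4 = (-6)**4 = 1296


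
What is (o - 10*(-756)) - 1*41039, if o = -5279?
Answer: -38758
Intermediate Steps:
(o - 10*(-756)) - 1*41039 = (-5279 - 10*(-756)) - 1*41039 = (-5279 - 1*(-7560)) - 41039 = (-5279 + 7560) - 41039 = 2281 - 41039 = -38758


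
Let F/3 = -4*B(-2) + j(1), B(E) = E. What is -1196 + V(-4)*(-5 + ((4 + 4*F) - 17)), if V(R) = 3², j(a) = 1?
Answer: -386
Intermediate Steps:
V(R) = 9
F = 27 (F = 3*(-4*(-2) + 1) = 3*(8 + 1) = 3*9 = 27)
-1196 + V(-4)*(-5 + ((4 + 4*F) - 17)) = -1196 + 9*(-5 + ((4 + 4*27) - 17)) = -1196 + 9*(-5 + ((4 + 108) - 17)) = -1196 + 9*(-5 + (112 - 17)) = -1196 + 9*(-5 + 95) = -1196 + 9*90 = -1196 + 810 = -386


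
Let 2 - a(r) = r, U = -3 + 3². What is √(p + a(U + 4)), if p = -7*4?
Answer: 6*I ≈ 6.0*I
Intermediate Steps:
U = 6 (U = -3 + 9 = 6)
a(r) = 2 - r
p = -28
√(p + a(U + 4)) = √(-28 + (2 - (6 + 4))) = √(-28 + (2 - 1*10)) = √(-28 + (2 - 10)) = √(-28 - 8) = √(-36) = 6*I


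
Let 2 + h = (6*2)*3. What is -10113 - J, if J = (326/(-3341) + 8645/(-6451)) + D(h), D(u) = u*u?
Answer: -242847415808/21552791 ≈ -11268.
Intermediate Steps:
h = 34 (h = -2 + (6*2)*3 = -2 + 12*3 = -2 + 36 = 34)
D(u) = u**2
J = 24884040425/21552791 (J = (326/(-3341) + 8645/(-6451)) + 34**2 = (326*(-1/3341) + 8645*(-1/6451)) + 1156 = (-326/3341 - 8645/6451) + 1156 = -30985971/21552791 + 1156 = 24884040425/21552791 ≈ 1154.6)
-10113 - J = -10113 - 1*24884040425/21552791 = -10113 - 24884040425/21552791 = -242847415808/21552791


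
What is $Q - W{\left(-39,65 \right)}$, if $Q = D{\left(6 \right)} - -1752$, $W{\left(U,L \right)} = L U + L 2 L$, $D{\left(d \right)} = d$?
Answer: $-4157$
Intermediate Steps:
$W{\left(U,L \right)} = 2 L^{2} + L U$ ($W{\left(U,L \right)} = L U + 2 L L = L U + 2 L^{2} = 2 L^{2} + L U$)
$Q = 1758$ ($Q = 6 - -1752 = 6 + 1752 = 1758$)
$Q - W{\left(-39,65 \right)} = 1758 - 65 \left(-39 + 2 \cdot 65\right) = 1758 - 65 \left(-39 + 130\right) = 1758 - 65 \cdot 91 = 1758 - 5915 = -4157$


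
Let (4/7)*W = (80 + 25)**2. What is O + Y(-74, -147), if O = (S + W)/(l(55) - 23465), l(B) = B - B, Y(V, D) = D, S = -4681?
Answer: -13855871/93860 ≈ -147.62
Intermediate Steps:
l(B) = 0
W = 77175/4 (W = 7*(80 + 25)**2/4 = (7/4)*105**2 = (7/4)*11025 = 77175/4 ≈ 19294.)
O = -58451/93860 (O = (-4681 + 77175/4)/(0 - 23465) = (58451/4)/(-23465) = (58451/4)*(-1/23465) = -58451/93860 ≈ -0.62275)
O + Y(-74, -147) = -58451/93860 - 147 = -13855871/93860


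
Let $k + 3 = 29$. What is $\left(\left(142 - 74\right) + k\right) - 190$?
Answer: $-96$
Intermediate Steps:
$k = 26$ ($k = -3 + 29 = 26$)
$\left(\left(142 - 74\right) + k\right) - 190 = \left(\left(142 - 74\right) + 26\right) - 190 = \left(68 + 26\right) - 190 = 94 - 190 = -96$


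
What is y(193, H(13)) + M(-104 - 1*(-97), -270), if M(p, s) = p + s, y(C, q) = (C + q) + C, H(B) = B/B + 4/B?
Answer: 1434/13 ≈ 110.31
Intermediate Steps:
H(B) = 1 + 4/B
y(C, q) = q + 2*C
y(193, H(13)) + M(-104 - 1*(-97), -270) = ((4 + 13)/13 + 2*193) + ((-104 - 1*(-97)) - 270) = ((1/13)*17 + 386) + ((-104 + 97) - 270) = (17/13 + 386) + (-7 - 270) = 5035/13 - 277 = 1434/13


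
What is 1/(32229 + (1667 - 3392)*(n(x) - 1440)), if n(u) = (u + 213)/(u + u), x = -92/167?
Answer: 8/22790757 ≈ 3.5102e-7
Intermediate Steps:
x = -92/167 (x = -92*1/167 = -92/167 ≈ -0.55090)
n(u) = (213 + u)/(2*u) (n(u) = (213 + u)/((2*u)) = (213 + u)*(1/(2*u)) = (213 + u)/(2*u))
1/(32229 + (1667 - 3392)*(n(x) - 1440)) = 1/(32229 + (1667 - 3392)*((213 - 92/167)/(2*(-92/167)) - 1440)) = 1/(32229 - 1725*((½)*(-167/92)*(35479/167) - 1440)) = 1/(32229 - 1725*(-35479/184 - 1440)) = 1/(32229 - 1725*(-300439/184)) = 1/(32229 + 22532925/8) = 1/(22790757/8) = 8/22790757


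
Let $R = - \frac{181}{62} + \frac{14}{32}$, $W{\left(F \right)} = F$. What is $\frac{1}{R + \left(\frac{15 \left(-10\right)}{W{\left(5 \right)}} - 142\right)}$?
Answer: $- \frac{496}{86543} \approx -0.0057313$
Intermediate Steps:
$R = - \frac{1231}{496}$ ($R = \left(-181\right) \frac{1}{62} + 14 \cdot \frac{1}{32} = - \frac{181}{62} + \frac{7}{16} = - \frac{1231}{496} \approx -2.4819$)
$\frac{1}{R + \left(\frac{15 \left(-10\right)}{W{\left(5 \right)}} - 142\right)} = \frac{1}{- \frac{1231}{496} - \left(142 - \frac{15 \left(-10\right)}{5}\right)} = \frac{1}{- \frac{1231}{496} - 172} = \frac{1}{- \frac{86543}{496}} = - \frac{496}{86543}$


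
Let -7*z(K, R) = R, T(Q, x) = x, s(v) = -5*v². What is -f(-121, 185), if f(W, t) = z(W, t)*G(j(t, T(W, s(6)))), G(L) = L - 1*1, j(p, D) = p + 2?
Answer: 34410/7 ≈ 4915.7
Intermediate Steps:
z(K, R) = -R/7
j(p, D) = 2 + p
G(L) = -1 + L (G(L) = L - 1 = -1 + L)
f(W, t) = -t*(1 + t)/7 (f(W, t) = (-t/7)*(-1 + (2 + t)) = (-t/7)*(1 + t) = -t*(1 + t)/7)
-f(-121, 185) = -(-1)*185*(1 + 185)/7 = -(-1)*185*186/7 = -1*(-34410/7) = 34410/7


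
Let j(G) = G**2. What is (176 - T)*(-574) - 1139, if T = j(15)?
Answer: 26987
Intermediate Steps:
T = 225 (T = 15**2 = 225)
(176 - T)*(-574) - 1139 = (176 - 1*225)*(-574) - 1139 = (176 - 225)*(-574) - 1139 = -49*(-574) - 1139 = 28126 - 1139 = 26987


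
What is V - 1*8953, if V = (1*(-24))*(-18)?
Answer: -8521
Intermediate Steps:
V = 432 (V = -24*(-18) = 432)
V - 1*8953 = 432 - 1*8953 = 432 - 8953 = -8521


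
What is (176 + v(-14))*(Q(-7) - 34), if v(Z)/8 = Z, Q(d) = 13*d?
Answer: -8000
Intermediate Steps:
v(Z) = 8*Z
(176 + v(-14))*(Q(-7) - 34) = (176 + 8*(-14))*(13*(-7) - 34) = (176 - 112)*(-91 - 34) = 64*(-125) = -8000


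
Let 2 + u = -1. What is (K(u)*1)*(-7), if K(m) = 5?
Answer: -35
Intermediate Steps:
u = -3 (u = -2 - 1 = -3)
(K(u)*1)*(-7) = (5*1)*(-7) = 5*(-7) = -35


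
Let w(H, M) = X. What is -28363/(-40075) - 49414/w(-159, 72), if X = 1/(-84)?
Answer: 166342376563/40075 ≈ 4.1508e+6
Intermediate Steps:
X = -1/84 ≈ -0.011905
w(H, M) = -1/84
-28363/(-40075) - 49414/w(-159, 72) = -28363/(-40075) - 49414/(-1/84) = -28363*(-1/40075) - 49414*(-84) = 28363/40075 + 4150776 = 166342376563/40075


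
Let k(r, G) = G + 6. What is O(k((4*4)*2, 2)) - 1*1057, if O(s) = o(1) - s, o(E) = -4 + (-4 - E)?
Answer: -1074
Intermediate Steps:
o(E) = -8 - E
k(r, G) = 6 + G
O(s) = -9 - s (O(s) = (-8 - 1*1) - s = (-8 - 1) - s = -9 - s)
O(k((4*4)*2, 2)) - 1*1057 = (-9 - (6 + 2)) - 1*1057 = (-9 - 1*8) - 1057 = (-9 - 8) - 1057 = -17 - 1057 = -1074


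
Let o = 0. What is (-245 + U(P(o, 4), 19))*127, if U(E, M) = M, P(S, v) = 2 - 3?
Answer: -28702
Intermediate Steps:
P(S, v) = -1
(-245 + U(P(o, 4), 19))*127 = (-245 + 19)*127 = -226*127 = -28702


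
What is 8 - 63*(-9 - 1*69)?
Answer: 4922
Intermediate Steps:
8 - 63*(-9 - 1*69) = 8 - 63*(-9 - 69) = 8 - 63*(-78) = 8 + 4914 = 4922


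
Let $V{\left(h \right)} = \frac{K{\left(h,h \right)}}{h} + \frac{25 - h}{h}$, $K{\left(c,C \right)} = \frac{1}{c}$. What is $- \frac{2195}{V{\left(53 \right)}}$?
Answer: $\frac{6165755}{1483} \approx 4157.6$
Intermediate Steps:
$V{\left(h \right)} = \frac{1}{h^{2}} + \frac{25 - h}{h}$ ($V{\left(h \right)} = \frac{1}{h h} + \frac{25 - h}{h} = \frac{1}{h^{2}} + \frac{25 - h}{h}$)
$- \frac{2195}{V{\left(53 \right)}} = - \frac{2195}{\frac{1}{2809} \left(1 + 53 \left(25 - 53\right)\right)} = - \frac{2195}{\frac{1}{2809} \left(1 + 53 \left(-28\right)\right)} = - \frac{2195}{\frac{1}{2809} \left(1 - 1484\right)} = - \frac{2195}{\frac{1}{2809} \left(-1483\right)} = - \frac{2195}{- \frac{1483}{2809}} = \left(-2195\right) \left(- \frac{2809}{1483}\right) = \frac{6165755}{1483}$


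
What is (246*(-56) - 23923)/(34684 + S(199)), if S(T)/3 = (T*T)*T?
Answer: -37699/23676481 ≈ -0.0015923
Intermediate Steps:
S(T) = 3*T**3 (S(T) = 3*((T*T)*T) = 3*(T**2*T) = 3*T**3)
(246*(-56) - 23923)/(34684 + S(199)) = (246*(-56) - 23923)/(34684 + 3*199**3) = (-13776 - 23923)/(34684 + 3*7880599) = -37699/(34684 + 23641797) = -37699/23676481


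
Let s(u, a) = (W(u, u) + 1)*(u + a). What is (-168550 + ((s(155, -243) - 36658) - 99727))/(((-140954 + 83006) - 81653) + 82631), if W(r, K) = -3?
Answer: 304759/56970 ≈ 5.3495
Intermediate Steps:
s(u, a) = -2*a - 2*u (s(u, a) = (-3 + 1)*(u + a) = -2*(a + u) = -2*a - 2*u)
(-168550 + ((s(155, -243) - 36658) - 99727))/(((-140954 + 83006) - 81653) + 82631) = (-168550 + (((-2*(-243) - 2*155) - 36658) - 99727))/(((-140954 + 83006) - 81653) + 82631) = (-168550 + (((486 - 310) - 36658) - 99727))/((-57948 - 81653) + 82631) = (-168550 + ((176 - 36658) - 99727))/(-139601 + 82631) = (-168550 + (-36482 - 99727))/(-56970) = (-168550 - 136209)*(-1/56970) = -304759*(-1/56970) = 304759/56970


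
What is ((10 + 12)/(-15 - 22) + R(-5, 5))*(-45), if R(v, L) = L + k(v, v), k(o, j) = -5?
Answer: 990/37 ≈ 26.757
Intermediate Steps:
R(v, L) = -5 + L (R(v, L) = L - 5 = -5 + L)
((10 + 12)/(-15 - 22) + R(-5, 5))*(-45) = ((10 + 12)/(-15 - 22) + (-5 + 5))*(-45) = (22/(-37) + 0)*(-45) = (22*(-1/37) + 0)*(-45) = (-22/37 + 0)*(-45) = -22/37*(-45) = 990/37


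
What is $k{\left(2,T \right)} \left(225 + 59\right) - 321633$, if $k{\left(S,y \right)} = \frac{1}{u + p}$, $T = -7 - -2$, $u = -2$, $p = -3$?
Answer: $- \frac{1608449}{5} \approx -3.2169 \cdot 10^{5}$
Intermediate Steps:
$T = -5$ ($T = -7 + 2 = -5$)
$k{\left(S,y \right)} = - \frac{1}{5}$ ($k{\left(S,y \right)} = \frac{1}{-2 - 3} = \frac{1}{-5} = - \frac{1}{5}$)
$k{\left(2,T \right)} \left(225 + 59\right) - 321633 = - \frac{225 + 59}{5} - 321633 = \left(- \frac{1}{5}\right) 284 - 321633 = - \frac{284}{5} - 321633 = - \frac{1608449}{5}$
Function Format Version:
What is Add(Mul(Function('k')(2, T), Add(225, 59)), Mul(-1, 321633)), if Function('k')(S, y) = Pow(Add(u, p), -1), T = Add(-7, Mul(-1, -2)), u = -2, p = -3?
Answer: Rational(-1608449, 5) ≈ -3.2169e+5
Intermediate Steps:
T = -5 (T = Add(-7, 2) = -5)
Function('k')(S, y) = Rational(-1, 5) (Function('k')(S, y) = Pow(Add(-2, -3), -1) = Pow(-5, -1) = Rational(-1, 5))
Add(Mul(Function('k')(2, T), Add(225, 59)), Mul(-1, 321633)) = Add(Mul(Rational(-1, 5), Add(225, 59)), Mul(-1, 321633)) = Add(Mul(Rational(-1, 5), 284), -321633) = Add(Rational(-284, 5), -321633) = Rational(-1608449, 5)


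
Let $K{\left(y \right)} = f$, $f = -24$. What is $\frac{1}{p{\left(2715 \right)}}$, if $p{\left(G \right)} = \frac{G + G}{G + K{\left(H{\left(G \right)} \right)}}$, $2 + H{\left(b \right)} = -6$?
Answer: $\frac{897}{1810} \approx 0.49558$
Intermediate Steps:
$H{\left(b \right)} = -8$ ($H{\left(b \right)} = -2 - 6 = -8$)
$K{\left(y \right)} = -24$
$p{\left(G \right)} = \frac{2 G}{-24 + G}$ ($p{\left(G \right)} = \frac{G + G}{G - 24} = \frac{2 G}{-24 + G}$)
$\frac{1}{p{\left(2715 \right)}} = \frac{1}{2 \cdot 2715 \frac{1}{-24 + 2715}} = \frac{1}{2 \cdot 2715 \cdot \frac{1}{2691}} = \frac{1}{\frac{1810}{897}} = \frac{897}{1810}$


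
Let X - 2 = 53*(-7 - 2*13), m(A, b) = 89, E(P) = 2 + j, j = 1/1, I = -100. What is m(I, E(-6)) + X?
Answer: -1658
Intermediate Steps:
j = 1
E(P) = 3 (E(P) = 2 + 1 = 3)
X = -1747 (X = 2 + 53*(-7 - 2*13) = 2 + 53*(-7 - 26) = 2 + 53*(-33) = 2 - 1749 = -1747)
m(I, E(-6)) + X = 89 - 1747 = -1658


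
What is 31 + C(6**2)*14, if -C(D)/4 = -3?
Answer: 199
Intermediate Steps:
C(D) = 12 (C(D) = -4*(-3) = 12)
31 + C(6**2)*14 = 31 + 12*14 = 31 + 168 = 199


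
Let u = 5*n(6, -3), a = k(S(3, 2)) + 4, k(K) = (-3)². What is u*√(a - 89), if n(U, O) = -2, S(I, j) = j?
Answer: -20*I*√19 ≈ -87.178*I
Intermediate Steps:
k(K) = 9
a = 13 (a = 9 + 4 = 13)
u = -10 (u = 5*(-2) = -10)
u*√(a - 89) = -10*√(13 - 89) = -20*I*√19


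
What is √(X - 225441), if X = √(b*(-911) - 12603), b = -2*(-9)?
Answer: √(-225441 + I*√29001) ≈ 0.179 + 474.81*I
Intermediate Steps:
b = 18
X = I*√29001 (X = √(18*(-911) - 12603) = √(-16398 - 12603) = √(-29001) = I*√29001 ≈ 170.3*I)
√(X - 225441) = √(I*√29001 - 225441) = √(-225441 + I*√29001)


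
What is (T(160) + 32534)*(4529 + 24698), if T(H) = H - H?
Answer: 950871218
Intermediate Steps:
T(H) = 0
(T(160) + 32534)*(4529 + 24698) = (0 + 32534)*(4529 + 24698) = 32534*29227 = 950871218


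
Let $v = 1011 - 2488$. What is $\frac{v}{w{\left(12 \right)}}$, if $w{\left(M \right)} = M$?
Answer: $- \frac{1477}{12} \approx -123.08$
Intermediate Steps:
$v = -1477$
$\frac{v}{w{\left(12 \right)}} = - \frac{1477}{12}$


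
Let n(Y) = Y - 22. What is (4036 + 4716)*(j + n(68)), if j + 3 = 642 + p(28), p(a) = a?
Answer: 6240176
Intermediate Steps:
n(Y) = -22 + Y
j = 667 (j = -3 + (642 + 28) = -3 + 670 = 667)
(4036 + 4716)*(j + n(68)) = (4036 + 4716)*(667 + (-22 + 68)) = 8752*(667 + 46) = 8752*713 = 6240176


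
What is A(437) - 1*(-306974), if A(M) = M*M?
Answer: 497943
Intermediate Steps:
A(M) = M**2
A(437) - 1*(-306974) = 437**2 - 1*(-306974) = 190969 + 306974 = 497943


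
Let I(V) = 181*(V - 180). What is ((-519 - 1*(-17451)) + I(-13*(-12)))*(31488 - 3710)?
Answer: 349669464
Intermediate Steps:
I(V) = -32580 + 181*V (I(V) = 181*(-180 + V) = -32580 + 181*V)
((-519 - 1*(-17451)) + I(-13*(-12)))*(31488 - 3710) = ((-519 - 1*(-17451)) + (-32580 + 181*(-13*(-12))))*(31488 - 3710) = ((-519 + 17451) + (-32580 + 181*156))*27778 = (16932 + (-32580 + 28236))*27778 = (16932 - 4344)*27778 = 12588*27778 = 349669464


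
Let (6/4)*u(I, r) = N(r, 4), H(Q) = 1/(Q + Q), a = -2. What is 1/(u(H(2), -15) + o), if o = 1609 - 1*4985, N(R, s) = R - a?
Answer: -3/10154 ≈ -0.00029545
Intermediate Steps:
N(R, s) = 2 + R (N(R, s) = R - 1*(-2) = R + 2 = 2 + R)
H(Q) = 1/(2*Q)
u(I, r) = 4/3 + 2*r/3 (u(I, r) = 2*(2 + r)/3 = 4/3 + 2*r/3)
o = -3376 (o = 1609 - 4985 = -3376)
1/(u(H(2), -15) + o) = 1/((4/3 + (⅔)*(-15)) - 3376) = 1/((4/3 - 10) - 3376) = 1/(-26/3 - 3376) = 1/(-10154/3) = -3/10154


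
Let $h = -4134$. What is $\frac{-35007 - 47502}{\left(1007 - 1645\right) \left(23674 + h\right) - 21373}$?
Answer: $\frac{27503}{4162631} \approx 0.0066071$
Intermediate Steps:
$\frac{-35007 - 47502}{\left(1007 - 1645\right) \left(23674 + h\right) - 21373} = \frac{-35007 - 47502}{\left(1007 - 1645\right) \left(23674 - 4134\right) - 21373} = - \frac{82509}{\left(-638\right) 19540 - 21373} = - \frac{82509}{-12466520 - 21373} = - \frac{82509}{-12487893} = \left(-82509\right) \left(- \frac{1}{12487893}\right) = \frac{27503}{4162631}$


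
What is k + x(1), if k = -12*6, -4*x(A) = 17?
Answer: -305/4 ≈ -76.250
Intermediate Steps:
x(A) = -17/4 (x(A) = -1/4*17 = -17/4)
k = -72
k + x(1) = -72 - 17/4 = -305/4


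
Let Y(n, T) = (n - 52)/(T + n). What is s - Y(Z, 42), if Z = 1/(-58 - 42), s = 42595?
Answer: 178861606/4199 ≈ 42596.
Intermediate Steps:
Z = -1/100 (Z = 1/(-100) = -1/100 ≈ -0.010000)
Y(n, T) = (-52 + n)/(T + n)
s - Y(Z, 42) = 42595 - (-52 - 1/100)/(42 - 1/100) = 42595 - (-5201)/(4199/100*100) = 42595 - 100*(-5201)/(4199*100) = 42595 - 1*(-5201/4199) = 42595 + 5201/4199 = 178861606/4199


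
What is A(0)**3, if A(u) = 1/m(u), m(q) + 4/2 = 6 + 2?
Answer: 1/216 ≈ 0.0046296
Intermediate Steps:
m(q) = 6 (m(q) = -2 + (6 + 2) = -2 + 8 = 6)
A(u) = 1/6
A(0)**3 = (1/6)**3 = 1/216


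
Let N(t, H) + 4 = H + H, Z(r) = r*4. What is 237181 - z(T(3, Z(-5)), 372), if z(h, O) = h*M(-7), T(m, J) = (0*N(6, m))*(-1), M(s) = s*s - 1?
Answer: 237181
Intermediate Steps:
M(s) = -1 + s**2 (M(s) = s**2 - 1 = -1 + s**2)
Z(r) = 4*r
N(t, H) = -4 + 2*H (N(t, H) = -4 + (H + H) = -4 + 2*H)
T(m, J) = 0 (T(m, J) = (0*(-4 + 2*m))*(-1) = 0*(-1) = 0)
z(h, O) = 48*h (z(h, O) = h*(-1 + (-7)**2) = h*(-1 + 49) = h*48 = 48*h)
237181 - z(T(3, Z(-5)), 372) = 237181 - 48*0 = 237181 - 1*0 = 237181 + 0 = 237181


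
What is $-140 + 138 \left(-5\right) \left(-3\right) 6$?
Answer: $12280$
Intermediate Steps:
$-140 + 138 \left(-5\right) \left(-3\right) 6 = -140 + 138 \cdot 15 \cdot 6 = -140 + 138 \cdot 90 = -140 + 12420 = 12280$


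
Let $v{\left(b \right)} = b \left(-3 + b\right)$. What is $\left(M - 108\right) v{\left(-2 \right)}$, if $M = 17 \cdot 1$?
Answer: $-910$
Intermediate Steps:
$M = 17$
$\left(M - 108\right) v{\left(-2 \right)} = \left(17 - 108\right) \left(- 2 \left(-3 - 2\right)\right) = - 91 \left(\left(-2\right) \left(-5\right)\right) = \left(-91\right) 10 = -910$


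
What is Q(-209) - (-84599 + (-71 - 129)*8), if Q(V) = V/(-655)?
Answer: 56460554/655 ≈ 86199.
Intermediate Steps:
Q(V) = -V/655 (Q(V) = V*(-1/655) = -V/655)
Q(-209) - (-84599 + (-71 - 129)*8) = -1/655*(-209) - (-84599 + (-71 - 129)*8) = 209/655 - (-84599 - 200*8) = 209/655 - (-84599 - 1600) = 209/655 - 1*(-86199) = 209/655 + 86199 = 56460554/655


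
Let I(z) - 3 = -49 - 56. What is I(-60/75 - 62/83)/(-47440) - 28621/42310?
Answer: -67673231/100359320 ≈ -0.67431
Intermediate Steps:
I(z) = -102 (I(z) = 3 + (-49 - 56) = 3 - 105 = -102)
I(-60/75 - 62/83)/(-47440) - 28621/42310 = -102/(-47440) - 28621/42310 = -102*(-1/47440) - 28621*1/42310 = 51/23720 - 28621/42310 = -67673231/100359320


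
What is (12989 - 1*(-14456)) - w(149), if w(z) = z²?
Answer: 5244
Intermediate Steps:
(12989 - 1*(-14456)) - w(149) = (12989 - 1*(-14456)) - 1*149² = (12989 + 14456) - 1*22201 = 27445 - 22201 = 5244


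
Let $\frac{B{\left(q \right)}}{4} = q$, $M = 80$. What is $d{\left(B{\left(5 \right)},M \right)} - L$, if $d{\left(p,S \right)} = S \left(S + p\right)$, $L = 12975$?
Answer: $-4975$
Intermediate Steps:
$B{\left(q \right)} = 4 q$
$d{\left(B{\left(5 \right)},M \right)} - L = 80 \left(80 + 4 \cdot 5\right) - 12975 = 80 \left(80 + 20\right) - 12975 = 80 \cdot 100 - 12975 = 8000 - 12975 = -4975$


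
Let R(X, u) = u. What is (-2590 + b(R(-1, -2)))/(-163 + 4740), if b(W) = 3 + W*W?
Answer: -2583/4577 ≈ -0.56434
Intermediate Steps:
b(W) = 3 + W²
(-2590 + b(R(-1, -2)))/(-163 + 4740) = (-2590 + (3 + (-2)²))/(-163 + 4740) = (-2590 + (3 + 4))/4577 = (-2590 + 7)*(1/4577) = -2583*1/4577 = -2583/4577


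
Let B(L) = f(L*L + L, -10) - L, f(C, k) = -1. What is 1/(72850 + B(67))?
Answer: 1/72782 ≈ 1.3740e-5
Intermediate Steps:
B(L) = -1 - L
1/(72850 + B(67)) = 1/(72850 + (-1 - 1*67)) = 1/(72850 + (-1 - 67)) = 1/(72850 - 68) = 1/72782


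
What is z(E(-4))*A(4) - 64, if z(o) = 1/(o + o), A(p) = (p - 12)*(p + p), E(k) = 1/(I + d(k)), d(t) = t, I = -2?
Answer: 128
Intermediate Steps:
E(k) = 1/(-2 + k)
A(p) = 2*p*(-12 + p) (A(p) = (-12 + p)*(2*p) = 2*p*(-12 + p))
z(o) = 1/(2*o)
z(E(-4))*A(4) - 64 = (1/(2*(1/(-2 - 4))))*(2*4*(-12 + 4)) - 64 = (1/(2*(1/(-6))))*(2*4*(-8)) - 64 = (1/(2*(-⅙)))*(-64) - 64 = ((½)*(-6))*(-64) - 64 = -3*(-64) - 64 = 192 - 64 = 128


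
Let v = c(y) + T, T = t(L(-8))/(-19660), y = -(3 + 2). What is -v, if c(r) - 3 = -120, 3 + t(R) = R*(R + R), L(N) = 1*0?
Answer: 2300217/19660 ≈ 117.00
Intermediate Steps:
L(N) = 0
t(R) = -3 + 2*R**2 (t(R) = -3 + R*(R + R) = -3 + R*(2*R) = -3 + 2*R**2)
y = -5 (y = -1*5 = -5)
c(r) = -117 (c(r) = 3 - 120 = -117)
T = 3/19660 (T = (-3 + 2*0**2)/(-19660) = (-3 + 2*0)*(-1/19660) = (-3 + 0)*(-1/19660) = -3*(-1/19660) = 3/19660 ≈ 0.00015259)
v = -2300217/19660 (v = -117 + 3/19660 = -2300217/19660 ≈ -117.00)
-v = -1*(-2300217/19660) = 2300217/19660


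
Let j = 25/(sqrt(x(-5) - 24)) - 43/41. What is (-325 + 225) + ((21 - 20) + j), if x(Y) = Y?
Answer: -4102/41 - 25*I*sqrt(29)/29 ≈ -100.05 - 4.6424*I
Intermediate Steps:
j = -43/41 - 25*I*sqrt(29)/29 (j = 25/(sqrt(-5 - 24)) - 43/41 = 25/(sqrt(-29)) - 43*1/41 = 25/((I*sqrt(29))) - 43/41 = 25*(-I*sqrt(29)/29) - 43/41 = -25*I*sqrt(29)/29 - 43/41 = -43/41 - 25*I*sqrt(29)/29 ≈ -1.0488 - 4.6424*I)
(-325 + 225) + ((21 - 20) + j) = (-325 + 225) + ((21 - 20) + (-43/41 - 25*I*sqrt(29)/29)) = -100 + (1 + (-43/41 - 25*I*sqrt(29)/29)) = -100 + (-2/41 - 25*I*sqrt(29)/29) = -4102/41 - 25*I*sqrt(29)/29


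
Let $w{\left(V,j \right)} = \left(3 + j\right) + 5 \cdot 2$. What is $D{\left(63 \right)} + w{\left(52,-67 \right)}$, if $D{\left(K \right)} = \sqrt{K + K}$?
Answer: $-54 + 3 \sqrt{14} \approx -42.775$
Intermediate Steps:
$w{\left(V,j \right)} = 13 + j$ ($w{\left(V,j \right)} = \left(3 + j\right) + 10 = 13 + j$)
$D{\left(K \right)} = \sqrt{2} \sqrt{K}$ ($D{\left(K \right)} = \sqrt{2 K} = \sqrt{2} \sqrt{K}$)
$D{\left(63 \right)} + w{\left(52,-67 \right)} = \sqrt{2} \sqrt{63} + \left(13 - 67\right) = \sqrt{2} \cdot 3 \sqrt{7} - 54 = 3 \sqrt{14} - 54 = -54 + 3 \sqrt{14}$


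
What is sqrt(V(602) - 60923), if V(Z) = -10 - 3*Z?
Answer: 3*I*sqrt(6971) ≈ 250.48*I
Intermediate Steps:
sqrt(V(602) - 60923) = sqrt((-10 - 3*602) - 60923) = sqrt((-10 - 1806) - 60923) = sqrt(-1816 - 60923) = sqrt(-62739) = 3*I*sqrt(6971)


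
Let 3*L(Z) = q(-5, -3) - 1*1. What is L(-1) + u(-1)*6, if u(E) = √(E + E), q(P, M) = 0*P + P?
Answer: -2 + 6*I*√2 ≈ -2.0 + 8.4853*I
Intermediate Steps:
q(P, M) = P (q(P, M) = 0 + P = P)
u(E) = √2*√E (u(E) = √(2*E) = √2*√E)
L(Z) = -2 (L(Z) = (-5 - 1*1)/3 = (-5 - 1)/3 = (⅓)*(-6) = -2)
L(-1) + u(-1)*6 = -2 + (√2*√(-1))*6 = -2 + (√2*I)*6 = -2 + (I*√2)*6 = -2 + 6*I*√2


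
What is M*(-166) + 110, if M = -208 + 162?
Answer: 7746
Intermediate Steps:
M = -46
M*(-166) + 110 = -46*(-166) + 110 = 7636 + 110 = 7746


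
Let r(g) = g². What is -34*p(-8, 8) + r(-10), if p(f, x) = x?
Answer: -172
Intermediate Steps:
-34*p(-8, 8) + r(-10) = -34*8 + (-10)² = -272 + 100 = -172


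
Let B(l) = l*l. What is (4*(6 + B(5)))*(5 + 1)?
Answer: 744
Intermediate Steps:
B(l) = l**2
(4*(6 + B(5)))*(5 + 1) = (4*(6 + 5**2))*(5 + 1) = (4*(6 + 25))*6 = (4*31)*6 = 124*6 = 744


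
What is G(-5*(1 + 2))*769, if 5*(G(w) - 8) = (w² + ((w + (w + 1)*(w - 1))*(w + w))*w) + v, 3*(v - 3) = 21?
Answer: 14507185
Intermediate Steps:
v = 10 (v = 3 + (⅓)*21 = 3 + 7 = 10)
G(w) = 10 + w²/5 + 2*w²*(w + (1 + w)*(-1 + w))/5 (G(w) = 8 + ((w² + ((w + (w + 1)*(w - 1))*(w + w))*w) + 10)/5 = 8 + ((w² + ((w + (1 + w)*(-1 + w))*(2*w))*w) + 10)/5 = 8 + ((w² + (2*w*(w + (1 + w)*(-1 + w)))*w) + 10)/5 = 8 + ((w² + 2*w²*(w + (1 + w)*(-1 + w))) + 10)/5 = 8 + (10 + w² + 2*w²*(w + (1 + w)*(-1 + w)))/5 = 8 + (2 + w²/5 + 2*w²*(w + (1 + w)*(-1 + w))/5) = 10 + w²/5 + 2*w²*(w + (1 + w)*(-1 + w))/5)
G(-5*(1 + 2))*769 = (10 - 25*(1 + 2)²/5 + 2*(-5*(1 + 2))³/5 + 2*(-5*(1 + 2))⁴/5)*769 = (10 - (-5*3)²/5 + 2*(-5*3)³/5 + 2*(-5*3)⁴/5)*769 = (10 - ⅕*(-15)² + (⅖)*(-15)³ + (⅖)*(-15)⁴)*769 = (10 - ⅕*225 + (⅖)*(-3375) + (⅖)*50625)*769 = (10 - 45 - 1350 + 20250)*769 = 18865*769 = 14507185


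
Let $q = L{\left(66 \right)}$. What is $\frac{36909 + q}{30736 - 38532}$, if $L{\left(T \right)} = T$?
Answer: $- \frac{36975}{7796} \approx -4.7428$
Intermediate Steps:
$q = 66$
$\frac{36909 + q}{30736 - 38532} = \frac{36909 + 66}{30736 - 38532} = \frac{36975}{-7796} = 36975 \left(- \frac{1}{7796}\right) = - \frac{36975}{7796}$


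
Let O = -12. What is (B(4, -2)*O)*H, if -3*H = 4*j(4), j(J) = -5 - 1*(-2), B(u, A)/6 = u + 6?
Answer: -2880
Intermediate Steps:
B(u, A) = 36 + 6*u (B(u, A) = 6*(u + 6) = 6*(6 + u) = 36 + 6*u)
j(J) = -3 (j(J) = -5 + 2 = -3)
H = 4 (H = -4*(-3)/3 = -⅓*(-12) = 4)
(B(4, -2)*O)*H = ((36 + 6*4)*(-12))*4 = ((36 + 24)*(-12))*4 = (60*(-12))*4 = -720*4 = -2880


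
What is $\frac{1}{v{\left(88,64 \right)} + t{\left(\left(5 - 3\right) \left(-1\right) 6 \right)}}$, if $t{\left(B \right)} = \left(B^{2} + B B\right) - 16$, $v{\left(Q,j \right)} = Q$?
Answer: $\frac{1}{360} \approx 0.0027778$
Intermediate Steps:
$t{\left(B \right)} = -16 + 2 B^{2}$ ($t{\left(B \right)} = \left(B^{2} + B^{2}\right) - 16 = 2 B^{2} - 16 = -16 + 2 B^{2}$)
$\frac{1}{v{\left(88,64 \right)} + t{\left(\left(5 - 3\right) \left(-1\right) 6 \right)}} = \frac{1}{88 - \left(16 - 2 \left(\left(5 - 3\right) \left(-1\right) 6\right)^{2}\right)} = \frac{1}{88 - \left(16 - 2 \left(2 \left(-1\right) 6\right)^{2}\right)} = \frac{1}{88 - \left(16 - 2 \left(\left(-2\right) 6\right)^{2}\right)} = \frac{1}{88 - \left(16 - 2 \left(-12\right)^{2}\right)} = \frac{1}{88 + \left(-16 + 2 \cdot 144\right)} = \frac{1}{88 + \left(-16 + 288\right)} = \frac{1}{88 + 272} = \frac{1}{360}$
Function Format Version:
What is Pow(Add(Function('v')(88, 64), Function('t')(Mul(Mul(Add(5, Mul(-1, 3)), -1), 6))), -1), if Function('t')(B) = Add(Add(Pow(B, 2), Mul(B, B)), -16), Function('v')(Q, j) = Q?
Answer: Rational(1, 360) ≈ 0.0027778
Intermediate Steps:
Function('t')(B) = Add(-16, Mul(2, Pow(B, 2))) (Function('t')(B) = Add(Add(Pow(B, 2), Pow(B, 2)), -16) = Add(Mul(2, Pow(B, 2)), -16) = Add(-16, Mul(2, Pow(B, 2))))
Pow(Add(Function('v')(88, 64), Function('t')(Mul(Mul(Add(5, Mul(-1, 3)), -1), 6))), -1) = Pow(Add(88, Add(-16, Mul(2, Pow(Mul(Mul(Add(5, Mul(-1, 3)), -1), 6), 2)))), -1) = Pow(Add(88, Add(-16, Mul(2, Pow(Mul(Mul(Add(5, -3), -1), 6), 2)))), -1) = Pow(Add(88, Add(-16, Mul(2, Pow(Mul(Mul(2, -1), 6), 2)))), -1) = Pow(Add(88, Add(-16, Mul(2, Pow(Mul(-2, 6), 2)))), -1) = Pow(Add(88, Add(-16, Mul(2, Pow(-12, 2)))), -1) = Pow(Add(88, Add(-16, Mul(2, 144))), -1) = Pow(Add(88, Add(-16, 288)), -1) = Pow(Add(88, 272), -1) = Pow(360, -1) = Rational(1, 360)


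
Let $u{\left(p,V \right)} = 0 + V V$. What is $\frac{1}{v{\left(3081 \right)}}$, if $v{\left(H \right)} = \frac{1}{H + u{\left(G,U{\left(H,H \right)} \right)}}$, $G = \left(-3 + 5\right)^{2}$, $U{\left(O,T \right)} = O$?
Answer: $9495642$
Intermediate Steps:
$G = 4$ ($G = 2^{2} = 4$)
$u{\left(p,V \right)} = V^{2}$ ($u{\left(p,V \right)} = 0 + V^{2} = V^{2}$)
$v{\left(H \right)} = \frac{1}{H + H^{2}}$
$\frac{1}{v{\left(3081 \right)}} = \frac{1}{\frac{1}{3081} \frac{1}{1 + 3081}} = \frac{1}{\frac{1}{3081} \cdot \frac{1}{3082}} = \frac{1}{\frac{1}{9495642}} = 9495642$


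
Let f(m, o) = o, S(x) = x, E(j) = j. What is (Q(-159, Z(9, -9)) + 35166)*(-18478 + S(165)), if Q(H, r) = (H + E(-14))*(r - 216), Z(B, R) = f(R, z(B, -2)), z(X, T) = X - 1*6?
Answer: -1318810695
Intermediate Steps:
z(X, T) = -6 + X (z(X, T) = X - 6 = -6 + X)
Z(B, R) = -6 + B
Q(H, r) = (-216 + r)*(-14 + H) (Q(H, r) = (H - 14)*(r - 216) = (-14 + H)*(-216 + r) = (-216 + r)*(-14 + H))
(Q(-159, Z(9, -9)) + 35166)*(-18478 + S(165)) = ((3024 - 216*(-159) - 14*(-6 + 9) - 159*(-6 + 9)) + 35166)*(-18478 + 165) = ((3024 + 34344 - 14*3 - 159*3) + 35166)*(-18313) = ((3024 + 34344 - 42 - 477) + 35166)*(-18313) = (36849 + 35166)*(-18313) = 72015*(-18313) = -1318810695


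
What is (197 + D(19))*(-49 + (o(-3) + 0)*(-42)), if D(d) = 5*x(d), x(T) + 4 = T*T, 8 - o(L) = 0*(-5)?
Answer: -763070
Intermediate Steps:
o(L) = 8 (o(L) = 8 - 0*(-5) = 8 - 1*0 = 8 + 0 = 8)
x(T) = -4 + T² (x(T) = -4 + T*T = -4 + T²)
D(d) = -20 + 5*d² (D(d) = 5*(-4 + d²) = -20 + 5*d²)
(197 + D(19))*(-49 + (o(-3) + 0)*(-42)) = (197 + (-20 + 5*19²))*(-49 + (8 + 0)*(-42)) = (197 + (-20 + 5*361))*(-49 + 8*(-42)) = (197 + (-20 + 1805))*(-49 - 336) = (197 + 1785)*(-385) = 1982*(-385) = -763070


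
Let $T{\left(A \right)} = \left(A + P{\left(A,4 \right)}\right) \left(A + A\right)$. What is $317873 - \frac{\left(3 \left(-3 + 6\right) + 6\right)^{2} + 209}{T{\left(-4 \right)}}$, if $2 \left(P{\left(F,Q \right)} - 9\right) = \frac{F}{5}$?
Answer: $\frac{29245401}{92} \approx 3.1789 \cdot 10^{5}$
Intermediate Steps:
$P{\left(F,Q \right)} = 9 + \frac{F}{10}$ ($P{\left(F,Q \right)} = 9 + \frac{F \frac{1}{5}}{2} = 9 + \frac{\frac{1}{5} F}{2} = 9 + \frac{F}{10}$)
$T{\left(A \right)} = 2 A \left(9 + \frac{11 A}{10}\right)$ ($T{\left(A \right)} = \left(A + \left(9 + \frac{A}{10}\right)\right) \left(A + A\right) = \left(9 + \frac{11 A}{10}\right) 2 A = 2 A \left(9 + \frac{11 A}{10}\right)$)
$317873 - \frac{\left(3 \left(-3 + 6\right) + 6\right)^{2} + 209}{T{\left(-4 \right)}} = 317873 - \frac{\left(3 \left(-3 + 6\right) + 6\right)^{2} + 209}{\frac{1}{5} \left(-4\right) \left(90 + 11 \left(-4\right)\right)} = 317873 - \frac{\left(3 \cdot 3 + 6\right)^{2} + 209}{\frac{1}{5} \left(-4\right) \left(90 - 44\right)} = 317873 - \frac{\left(9 + 6\right)^{2} + 209}{\frac{1}{5} \left(-4\right) 46} = 317873 - \frac{15^{2} + 209}{- \frac{184}{5}} = 317873 - - \frac{5 \left(225 + 209\right)}{184} = 317873 - \left(- \frac{5}{184}\right) 434 = 317873 - - \frac{1085}{92} = 317873 + \frac{1085}{92} = \frac{29245401}{92}$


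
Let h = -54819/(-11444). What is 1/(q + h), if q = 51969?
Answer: 11444/594788055 ≈ 1.9240e-5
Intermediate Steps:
h = 54819/11444 (h = -54819*(-1/11444) = 54819/11444 ≈ 4.7902)
1/(q + h) = 1/(51969 + 54819/11444) = 1/(594788055/11444) = 11444/594788055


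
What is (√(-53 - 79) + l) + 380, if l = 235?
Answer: 615 + 2*I*√33 ≈ 615.0 + 11.489*I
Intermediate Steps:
(√(-53 - 79) + l) + 380 = (√(-53 - 79) + 235) + 380 = (√(-132) + 235) + 380 = (2*I*√33 + 235) + 380 = (235 + 2*I*√33) + 380 = 615 + 2*I*√33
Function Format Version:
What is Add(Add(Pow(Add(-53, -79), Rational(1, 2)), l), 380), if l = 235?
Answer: Add(615, Mul(2, I, Pow(33, Rational(1, 2)))) ≈ Add(615.00, Mul(11.489, I))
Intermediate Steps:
Add(Add(Pow(Add(-53, -79), Rational(1, 2)), l), 380) = Add(Add(Pow(Add(-53, -79), Rational(1, 2)), 235), 380) = Add(Add(Pow(-132, Rational(1, 2)), 235), 380) = Add(Add(Mul(2, I, Pow(33, Rational(1, 2))), 235), 380) = Add(Add(235, Mul(2, I, Pow(33, Rational(1, 2)))), 380) = Add(615, Mul(2, I, Pow(33, Rational(1, 2))))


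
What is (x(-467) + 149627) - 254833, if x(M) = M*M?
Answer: 112883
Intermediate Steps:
x(M) = M²
(x(-467) + 149627) - 254833 = ((-467)² + 149627) - 254833 = (218089 + 149627) - 254833 = 367716 - 254833 = 112883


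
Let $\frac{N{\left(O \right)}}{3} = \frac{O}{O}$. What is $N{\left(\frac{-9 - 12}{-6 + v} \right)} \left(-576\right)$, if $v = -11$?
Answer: $-1728$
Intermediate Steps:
$N{\left(O \right)} = 3$ ($N{\left(O \right)} = 3 \frac{O}{O} = 3 \cdot 1 = 3$)
$N{\left(\frac{-9 - 12}{-6 + v} \right)} \left(-576\right) = 3 \left(-576\right) = -1728$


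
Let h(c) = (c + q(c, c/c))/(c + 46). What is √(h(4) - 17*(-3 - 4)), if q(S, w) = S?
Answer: 3*√331/5 ≈ 10.916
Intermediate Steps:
h(c) = 2*c/(46 + c) (h(c) = (c + c)/(c + 46) = (2*c)/(46 + c) = 2*c/(46 + c))
√(h(4) - 17*(-3 - 4)) = √(2*4/(46 + 4) - 17*(-3 - 4)) = √(2*4/50 - 17*(-7)) = √(2*4*(1/50) + 119) = √(4/25 + 119) = √(2979/25) = 3*√331/5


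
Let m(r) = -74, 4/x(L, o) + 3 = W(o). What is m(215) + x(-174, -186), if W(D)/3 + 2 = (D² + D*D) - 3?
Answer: -7679644/103779 ≈ -74.000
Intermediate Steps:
W(D) = -15 + 6*D² (W(D) = -6 + 3*((D² + D*D) - 3) = -6 + 3*((D² + D²) - 3) = -6 + 3*(2*D² - 3) = -6 + 3*(-3 + 2*D²) = -6 + (-9 + 6*D²) = -15 + 6*D²)
x(L, o) = 4/(-18 + 6*o²) (x(L, o) = 4/(-3 + (-15 + 6*o²)) = 4/(-18 + 6*o²))
m(215) + x(-174, -186) = -74 + 2/(3*(-3 + (-186)²)) = -74 + 2/(3*(-3 + 34596)) = -74 + (⅔)/34593 = -74 + (⅔)*(1/34593) = -74 + 2/103779 = -7679644/103779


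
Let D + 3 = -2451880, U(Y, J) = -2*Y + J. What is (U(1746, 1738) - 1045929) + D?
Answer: -3499566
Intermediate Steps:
U(Y, J) = J - 2*Y
D = -2451883 (D = -3 - 2451880 = -2451883)
(U(1746, 1738) - 1045929) + D = ((1738 - 2*1746) - 1045929) - 2451883 = ((1738 - 3492) - 1045929) - 2451883 = (-1754 - 1045929) - 2451883 = -1047683 - 2451883 = -3499566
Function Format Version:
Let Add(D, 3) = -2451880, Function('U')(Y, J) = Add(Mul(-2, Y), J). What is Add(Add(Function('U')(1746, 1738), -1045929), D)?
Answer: -3499566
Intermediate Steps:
Function('U')(Y, J) = Add(J, Mul(-2, Y))
D = -2451883 (D = Add(-3, -2451880) = -2451883)
Add(Add(Function('U')(1746, 1738), -1045929), D) = Add(Add(Add(1738, Mul(-2, 1746)), -1045929), -2451883) = Add(Add(Add(1738, -3492), -1045929), -2451883) = Add(Add(-1754, -1045929), -2451883) = Add(-1047683, -2451883) = -3499566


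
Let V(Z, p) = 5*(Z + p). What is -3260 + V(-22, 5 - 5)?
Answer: -3370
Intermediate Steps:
V(Z, p) = 5*Z + 5*p
-3260 + V(-22, 5 - 5) = -3260 + (5*(-22) + 5*(5 - 5)) = -3260 + (-110 + 5*0) = -3260 + (-110 + 0) = -3260 - 110 = -3370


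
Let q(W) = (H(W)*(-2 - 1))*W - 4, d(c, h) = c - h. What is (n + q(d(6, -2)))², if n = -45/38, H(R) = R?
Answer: 56145049/1444 ≈ 38882.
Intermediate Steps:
q(W) = -4 - 3*W² (q(W) = (W*(-2 - 1))*W - 4 = (W*(-3))*W - 4 = (-3*W)*W - 4 = -3*W² - 4 = -4 - 3*W²)
n = -45/38 (n = -45*1/38 = -45/38 ≈ -1.1842)
(n + q(d(6, -2)))² = (-45/38 + (-4 - 3*(6 - 1*(-2))²))² = (-45/38 + (-4 - 3*(6 + 2)²))² = (-45/38 + (-4 - 3*8²))² = (-45/38 + (-4 - 3*64))² = (-45/38 + (-4 - 192))² = (-45/38 - 196)² = (-7493/38)² = 56145049/1444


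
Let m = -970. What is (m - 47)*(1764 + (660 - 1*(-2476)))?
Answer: -4983300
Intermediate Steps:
(m - 47)*(1764 + (660 - 1*(-2476))) = (-970 - 47)*(1764 + (660 - 1*(-2476))) = -1017*(1764 + (660 + 2476)) = -1017*(1764 + 3136) = -1017*4900 = -4983300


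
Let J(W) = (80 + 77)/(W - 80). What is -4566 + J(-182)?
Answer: -1196449/262 ≈ -4566.6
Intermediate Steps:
J(W) = 157/(-80 + W)
-4566 + J(-182) = -4566 + 157/(-80 - 182) = -4566 + 157/(-262) = -4566 + 157*(-1/262) = -4566 - 157/262 = -1196449/262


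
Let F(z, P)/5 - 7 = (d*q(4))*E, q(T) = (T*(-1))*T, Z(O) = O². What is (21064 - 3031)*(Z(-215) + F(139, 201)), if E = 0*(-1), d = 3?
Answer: 834206580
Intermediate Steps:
q(T) = -T² (q(T) = (-T)*T = -T²)
E = 0
F(z, P) = 35 (F(z, P) = 35 + 5*((3*(-1*4²))*0) = 35 + 5*((3*(-1*16))*0) = 35 + 5*((3*(-16))*0) = 35 + 5*(-48*0) = 35 + 5*0 = 35 + 0 = 35)
(21064 - 3031)*(Z(-215) + F(139, 201)) = (21064 - 3031)*((-215)² + 35) = 18033*(46225 + 35) = 18033*46260 = 834206580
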